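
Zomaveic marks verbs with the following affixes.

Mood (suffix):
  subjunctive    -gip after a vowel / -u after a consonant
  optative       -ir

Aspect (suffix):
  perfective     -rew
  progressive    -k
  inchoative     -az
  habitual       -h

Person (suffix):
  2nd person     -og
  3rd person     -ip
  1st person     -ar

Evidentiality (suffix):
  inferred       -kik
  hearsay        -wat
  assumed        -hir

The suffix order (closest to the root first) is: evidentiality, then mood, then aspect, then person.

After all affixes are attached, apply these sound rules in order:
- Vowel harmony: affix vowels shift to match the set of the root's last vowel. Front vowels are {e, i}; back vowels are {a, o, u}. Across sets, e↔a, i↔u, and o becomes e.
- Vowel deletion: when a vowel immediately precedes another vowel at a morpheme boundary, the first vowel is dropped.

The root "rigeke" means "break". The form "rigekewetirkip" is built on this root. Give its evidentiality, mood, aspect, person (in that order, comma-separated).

Segment: rigeke-wat-ir-k-ip.
evidentiality: -wat → hearsay.
mood: -ir → optative.
aspect: -k → progressive.
person: -ip → 3rd person.

hearsay, optative, progressive, 3rd person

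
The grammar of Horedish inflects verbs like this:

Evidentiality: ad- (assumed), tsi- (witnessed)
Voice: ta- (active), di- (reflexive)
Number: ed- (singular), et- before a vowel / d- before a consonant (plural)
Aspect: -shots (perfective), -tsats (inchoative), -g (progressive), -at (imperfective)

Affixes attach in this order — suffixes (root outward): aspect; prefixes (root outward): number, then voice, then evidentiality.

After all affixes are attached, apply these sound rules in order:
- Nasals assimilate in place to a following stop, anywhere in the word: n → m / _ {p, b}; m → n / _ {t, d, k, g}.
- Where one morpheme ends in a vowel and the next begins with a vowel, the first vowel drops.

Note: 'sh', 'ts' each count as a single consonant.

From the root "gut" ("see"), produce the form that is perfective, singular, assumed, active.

Attach number singular ed- → edgut.
Attach aspect perfective -shots → edgutshots.
Attach voice active ta- → taedgutshots.
Attach evidentiality assumed ad- → adtaedgutshots.
Nasal assimilation: no change.
Apply vowel deletion: adtaedgutshots → adtedgutshots.

adtedgutshots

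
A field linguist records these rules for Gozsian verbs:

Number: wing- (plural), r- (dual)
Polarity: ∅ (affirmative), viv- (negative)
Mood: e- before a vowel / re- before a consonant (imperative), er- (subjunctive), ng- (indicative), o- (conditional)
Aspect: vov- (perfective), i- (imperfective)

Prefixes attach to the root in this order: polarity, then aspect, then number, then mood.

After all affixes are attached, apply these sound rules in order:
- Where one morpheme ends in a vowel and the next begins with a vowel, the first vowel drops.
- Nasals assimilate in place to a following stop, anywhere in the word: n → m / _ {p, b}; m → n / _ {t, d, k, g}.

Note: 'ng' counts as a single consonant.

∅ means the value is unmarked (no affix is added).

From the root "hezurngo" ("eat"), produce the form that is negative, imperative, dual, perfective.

Attach polarity negative viv- → vivhezurngo.
Attach aspect perfective vov- → vovvivhezurngo.
Attach number dual r- → rvovvivhezurngo.
Attach mood imperative re- (before consonant 'r') → rervovvivhezurngo.
Vowel deletion: no change.
Nasal assimilation: no change.

rervovvivhezurngo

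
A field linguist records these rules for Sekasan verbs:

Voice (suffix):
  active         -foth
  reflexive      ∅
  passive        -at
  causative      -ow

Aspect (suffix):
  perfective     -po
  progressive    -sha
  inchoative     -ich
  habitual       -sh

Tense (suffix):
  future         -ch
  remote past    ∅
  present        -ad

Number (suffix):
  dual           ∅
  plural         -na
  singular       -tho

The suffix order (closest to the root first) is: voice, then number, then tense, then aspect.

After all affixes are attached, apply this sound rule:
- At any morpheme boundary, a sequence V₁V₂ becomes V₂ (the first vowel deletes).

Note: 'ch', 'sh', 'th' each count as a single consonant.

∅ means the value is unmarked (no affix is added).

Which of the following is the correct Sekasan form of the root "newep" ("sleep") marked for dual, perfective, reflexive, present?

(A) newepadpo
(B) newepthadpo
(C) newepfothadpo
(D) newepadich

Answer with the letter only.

A

voice = reflexive: zero marking, form stays newep.
number = dual: zero marking, form stays newep.
Attach tense present -ad → newepad.
Attach aspect perfective -po → newepadpo.
Vowel deletion: no change.
So the correct form is newepadpo, option (A).
(C) newepfothadpo is wrong: it uses active instead of reflexive for voice.
(B) newepthadpo is wrong: it uses singular instead of dual for number.
(D) newepadich is wrong: it uses inchoative instead of perfective for aspect.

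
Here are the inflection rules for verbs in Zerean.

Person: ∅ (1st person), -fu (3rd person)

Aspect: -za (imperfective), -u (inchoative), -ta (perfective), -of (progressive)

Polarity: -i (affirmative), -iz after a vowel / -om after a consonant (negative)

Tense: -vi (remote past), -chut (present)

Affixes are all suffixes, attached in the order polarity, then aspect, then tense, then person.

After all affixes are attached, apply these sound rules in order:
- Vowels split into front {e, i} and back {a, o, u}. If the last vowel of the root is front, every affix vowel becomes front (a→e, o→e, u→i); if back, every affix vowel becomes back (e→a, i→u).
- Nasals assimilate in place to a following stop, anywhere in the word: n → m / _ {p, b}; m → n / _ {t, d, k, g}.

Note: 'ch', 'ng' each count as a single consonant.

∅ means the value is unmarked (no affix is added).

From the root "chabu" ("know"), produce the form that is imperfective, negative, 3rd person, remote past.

Attach polarity negative -iz (after vowel 'u') → chabuiz.
Attach aspect imperfective -za → chabuizza.
Attach tense remote past -vi → chabuizzavi.
Attach person 3rd person -fu → chabuizzavifu.
Apply vowel harmony: chabuizzavifu → chabuuzzavufu.
Nasal assimilation: no change.

chabuuzzavufu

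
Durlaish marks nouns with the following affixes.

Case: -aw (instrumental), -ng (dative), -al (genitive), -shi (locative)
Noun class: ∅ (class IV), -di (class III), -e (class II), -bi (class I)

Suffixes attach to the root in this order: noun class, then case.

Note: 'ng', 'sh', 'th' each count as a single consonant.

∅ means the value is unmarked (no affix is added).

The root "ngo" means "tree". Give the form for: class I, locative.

Attach noun class class I -bi → ngobi.
Attach case locative -shi → ngobishi.

ngobishi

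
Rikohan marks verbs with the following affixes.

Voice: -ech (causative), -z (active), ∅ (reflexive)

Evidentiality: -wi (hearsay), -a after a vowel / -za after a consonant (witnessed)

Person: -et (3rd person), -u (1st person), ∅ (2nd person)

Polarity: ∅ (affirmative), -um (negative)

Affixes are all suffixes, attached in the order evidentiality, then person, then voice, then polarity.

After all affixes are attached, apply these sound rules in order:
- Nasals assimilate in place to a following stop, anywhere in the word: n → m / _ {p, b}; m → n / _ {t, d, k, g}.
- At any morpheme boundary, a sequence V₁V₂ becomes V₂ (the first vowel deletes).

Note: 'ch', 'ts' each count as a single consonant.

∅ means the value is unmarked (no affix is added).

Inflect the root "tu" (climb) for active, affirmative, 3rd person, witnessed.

Attach evidentiality witnessed -a (after vowel 'u') → tua.
Attach person 3rd person -et → tuaet.
Attach voice active -z → tuaetz.
polarity = affirmative: zero marking, form stays tuaetz.
Nasal assimilation: no change.
Apply vowel deletion: tuaetz → tetz.

tetz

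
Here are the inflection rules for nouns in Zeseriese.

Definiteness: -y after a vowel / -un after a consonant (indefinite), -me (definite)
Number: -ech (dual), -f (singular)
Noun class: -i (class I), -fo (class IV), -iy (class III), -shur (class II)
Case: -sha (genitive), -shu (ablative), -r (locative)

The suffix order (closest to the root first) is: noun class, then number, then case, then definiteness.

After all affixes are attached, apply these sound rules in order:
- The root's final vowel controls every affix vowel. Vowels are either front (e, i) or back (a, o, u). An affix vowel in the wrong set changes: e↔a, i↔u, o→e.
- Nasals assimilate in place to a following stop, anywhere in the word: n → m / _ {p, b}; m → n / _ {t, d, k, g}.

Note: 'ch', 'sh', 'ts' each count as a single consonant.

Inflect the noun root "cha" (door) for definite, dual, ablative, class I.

chauachshuma

Attach noun class class I -i → chai.
Attach number dual -ech → chaiech.
Attach case ablative -shu → chaiechshu.
Attach definiteness definite -me → chaiechshume.
Apply vowel harmony: chaiechshume → chauachshuma.
Nasal assimilation: no change.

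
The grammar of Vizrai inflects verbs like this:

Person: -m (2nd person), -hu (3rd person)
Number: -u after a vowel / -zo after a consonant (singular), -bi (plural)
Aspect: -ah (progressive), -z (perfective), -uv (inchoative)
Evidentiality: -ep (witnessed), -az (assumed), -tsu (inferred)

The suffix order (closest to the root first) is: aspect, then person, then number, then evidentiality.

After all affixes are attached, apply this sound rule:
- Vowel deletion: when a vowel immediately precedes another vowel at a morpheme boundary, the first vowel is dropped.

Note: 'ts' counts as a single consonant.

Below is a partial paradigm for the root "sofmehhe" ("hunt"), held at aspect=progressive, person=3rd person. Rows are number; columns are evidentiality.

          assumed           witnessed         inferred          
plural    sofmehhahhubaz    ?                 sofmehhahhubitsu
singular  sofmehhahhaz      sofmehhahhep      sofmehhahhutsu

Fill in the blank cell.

sofmehhahhubep

Attach aspect progressive -ah → sofmehheah.
Attach person 3rd person -hu → sofmehheahhu.
Attach number plural -bi → sofmehheahhubi.
Attach evidentiality witnessed -ep → sofmehheahhubiep.
Apply vowel deletion: sofmehheahhubiep → sofmehhahhubep.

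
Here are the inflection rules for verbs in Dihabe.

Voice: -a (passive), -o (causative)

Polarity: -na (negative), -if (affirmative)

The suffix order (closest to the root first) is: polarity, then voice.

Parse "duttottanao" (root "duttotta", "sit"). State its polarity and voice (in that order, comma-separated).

negative, causative

Segment: duttotta-na-o.
polarity: -na → negative.
voice: -o → causative.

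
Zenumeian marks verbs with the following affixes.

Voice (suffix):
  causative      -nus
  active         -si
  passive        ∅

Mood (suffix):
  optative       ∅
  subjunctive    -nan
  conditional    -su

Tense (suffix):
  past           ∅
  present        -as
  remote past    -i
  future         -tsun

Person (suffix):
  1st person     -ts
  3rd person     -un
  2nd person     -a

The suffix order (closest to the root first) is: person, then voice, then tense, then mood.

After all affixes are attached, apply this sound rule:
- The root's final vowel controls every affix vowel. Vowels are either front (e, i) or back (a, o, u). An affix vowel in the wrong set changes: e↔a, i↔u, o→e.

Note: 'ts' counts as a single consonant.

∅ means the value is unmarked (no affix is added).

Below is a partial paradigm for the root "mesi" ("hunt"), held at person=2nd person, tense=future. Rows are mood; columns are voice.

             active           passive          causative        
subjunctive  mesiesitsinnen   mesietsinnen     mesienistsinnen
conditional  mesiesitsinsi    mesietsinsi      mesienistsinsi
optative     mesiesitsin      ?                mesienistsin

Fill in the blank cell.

Attach person 2nd person -a → mesia.
voice = passive: zero marking, form stays mesia.
Attach tense future -tsun → mesiatsun.
mood = optative: zero marking, form stays mesiatsun.
Apply vowel harmony: mesiatsun → mesietsin.

mesietsin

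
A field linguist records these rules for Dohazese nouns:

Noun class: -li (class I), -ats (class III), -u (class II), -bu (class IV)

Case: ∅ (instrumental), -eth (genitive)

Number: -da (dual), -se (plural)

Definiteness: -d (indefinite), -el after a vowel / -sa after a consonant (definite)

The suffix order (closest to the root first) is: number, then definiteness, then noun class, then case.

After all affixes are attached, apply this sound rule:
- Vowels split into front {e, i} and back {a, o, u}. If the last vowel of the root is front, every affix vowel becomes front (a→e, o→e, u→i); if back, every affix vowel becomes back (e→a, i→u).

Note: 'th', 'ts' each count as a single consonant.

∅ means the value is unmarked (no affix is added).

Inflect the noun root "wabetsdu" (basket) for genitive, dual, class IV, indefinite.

Attach number dual -da → wabetsduda.
Attach definiteness indefinite -d → wabetsdudad.
Attach noun class class IV -bu → wabetsdudadbu.
Attach case genitive -eth → wabetsdudadbueth.
Apply vowel harmony: wabetsdudadbueth → wabetsdudadbuath.

wabetsdudadbuath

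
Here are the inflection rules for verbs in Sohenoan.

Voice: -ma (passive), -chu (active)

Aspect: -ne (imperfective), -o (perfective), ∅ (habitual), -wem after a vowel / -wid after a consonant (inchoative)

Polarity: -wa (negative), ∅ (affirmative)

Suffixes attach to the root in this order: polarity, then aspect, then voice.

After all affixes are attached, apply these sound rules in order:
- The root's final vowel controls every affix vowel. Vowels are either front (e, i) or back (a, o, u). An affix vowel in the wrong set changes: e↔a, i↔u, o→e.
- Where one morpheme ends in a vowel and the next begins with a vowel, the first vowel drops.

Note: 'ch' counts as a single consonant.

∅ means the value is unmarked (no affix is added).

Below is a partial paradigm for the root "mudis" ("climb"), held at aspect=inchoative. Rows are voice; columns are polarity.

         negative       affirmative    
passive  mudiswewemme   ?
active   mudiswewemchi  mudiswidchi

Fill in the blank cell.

polarity = affirmative: zero marking, form stays mudis.
Attach aspect inchoative -wid (after consonant 's') → mudiswid.
Attach voice passive -ma → mudiswidma.
Apply vowel harmony: mudiswidma → mudiswidme.
Vowel deletion: no change.

mudiswidme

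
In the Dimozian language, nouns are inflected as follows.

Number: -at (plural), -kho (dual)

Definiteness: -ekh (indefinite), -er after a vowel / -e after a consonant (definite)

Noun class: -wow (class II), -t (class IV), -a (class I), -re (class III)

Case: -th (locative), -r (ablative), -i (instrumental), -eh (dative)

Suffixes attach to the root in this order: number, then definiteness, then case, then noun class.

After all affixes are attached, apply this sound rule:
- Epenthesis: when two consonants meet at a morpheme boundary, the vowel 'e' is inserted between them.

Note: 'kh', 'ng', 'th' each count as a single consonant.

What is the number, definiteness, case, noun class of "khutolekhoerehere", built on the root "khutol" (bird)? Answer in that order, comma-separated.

dual, definite, dative, class III

Segment: khutol-kho-er-eh-re.
number: -kho → dual.
definiteness: -er/e → definite.
case: -eh → dative.
noun class: -re → class III.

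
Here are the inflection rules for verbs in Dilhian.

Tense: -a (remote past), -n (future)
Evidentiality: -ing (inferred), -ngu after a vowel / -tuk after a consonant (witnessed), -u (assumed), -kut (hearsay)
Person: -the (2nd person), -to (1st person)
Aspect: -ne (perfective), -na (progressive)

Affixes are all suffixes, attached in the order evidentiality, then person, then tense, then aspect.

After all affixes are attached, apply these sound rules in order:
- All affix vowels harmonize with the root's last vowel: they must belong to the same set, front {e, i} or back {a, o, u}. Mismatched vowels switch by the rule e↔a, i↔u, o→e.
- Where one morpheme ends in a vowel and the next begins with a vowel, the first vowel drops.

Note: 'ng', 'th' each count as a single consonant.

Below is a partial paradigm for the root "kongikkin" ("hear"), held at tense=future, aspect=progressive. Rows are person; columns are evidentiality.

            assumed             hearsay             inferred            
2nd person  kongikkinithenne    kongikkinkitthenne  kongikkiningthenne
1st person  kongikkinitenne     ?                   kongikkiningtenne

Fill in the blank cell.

kongikkinkittenne

Attach evidentiality hearsay -kut → kongikkinkut.
Attach person 1st person -to → kongikkinkutto.
Attach tense future -n → kongikkinkutton.
Attach aspect progressive -na → kongikkinkuttonna.
Apply vowel harmony: kongikkinkuttonna → kongikkinkittenne.
Vowel deletion: no change.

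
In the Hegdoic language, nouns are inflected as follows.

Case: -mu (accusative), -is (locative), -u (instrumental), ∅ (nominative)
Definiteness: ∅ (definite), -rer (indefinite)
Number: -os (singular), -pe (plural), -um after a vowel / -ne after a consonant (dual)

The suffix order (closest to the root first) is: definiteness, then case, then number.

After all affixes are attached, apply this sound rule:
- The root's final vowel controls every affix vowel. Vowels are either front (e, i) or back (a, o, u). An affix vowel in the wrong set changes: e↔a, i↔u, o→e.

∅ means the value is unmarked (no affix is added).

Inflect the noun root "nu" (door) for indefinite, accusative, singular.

Attach definiteness indefinite -rer → nurer.
Attach case accusative -mu → nurermu.
Attach number singular -os → nurermuos.
Apply vowel harmony: nurermuos → nurarmuos.

nurarmuos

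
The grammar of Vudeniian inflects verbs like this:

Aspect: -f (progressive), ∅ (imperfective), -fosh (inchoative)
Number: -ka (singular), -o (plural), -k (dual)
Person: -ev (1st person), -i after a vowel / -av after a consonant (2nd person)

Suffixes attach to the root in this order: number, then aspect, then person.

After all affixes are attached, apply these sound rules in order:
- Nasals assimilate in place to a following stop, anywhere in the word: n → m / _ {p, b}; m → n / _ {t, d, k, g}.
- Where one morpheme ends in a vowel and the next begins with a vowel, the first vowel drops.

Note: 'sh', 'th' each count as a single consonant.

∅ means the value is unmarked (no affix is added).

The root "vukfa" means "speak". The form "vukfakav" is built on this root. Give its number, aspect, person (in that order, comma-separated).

Segment: vukfa-k-av.
number: -k → dual.
aspect: ∅ → imperfective.
person: -i/av → 2nd person.

dual, imperfective, 2nd person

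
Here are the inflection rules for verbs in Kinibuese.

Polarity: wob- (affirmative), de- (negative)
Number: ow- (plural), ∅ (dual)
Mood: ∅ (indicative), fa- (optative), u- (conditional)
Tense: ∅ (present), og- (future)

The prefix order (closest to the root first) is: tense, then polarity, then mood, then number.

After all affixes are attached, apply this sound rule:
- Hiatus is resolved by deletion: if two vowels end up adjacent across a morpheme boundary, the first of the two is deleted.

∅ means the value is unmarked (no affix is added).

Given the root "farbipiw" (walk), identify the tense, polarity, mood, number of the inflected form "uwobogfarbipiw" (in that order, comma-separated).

future, affirmative, conditional, dual

Segment: u-wob-og-farbipiw.
tense: og- → future.
polarity: wob- → affirmative.
mood: u- → conditional.
number: ∅ → dual.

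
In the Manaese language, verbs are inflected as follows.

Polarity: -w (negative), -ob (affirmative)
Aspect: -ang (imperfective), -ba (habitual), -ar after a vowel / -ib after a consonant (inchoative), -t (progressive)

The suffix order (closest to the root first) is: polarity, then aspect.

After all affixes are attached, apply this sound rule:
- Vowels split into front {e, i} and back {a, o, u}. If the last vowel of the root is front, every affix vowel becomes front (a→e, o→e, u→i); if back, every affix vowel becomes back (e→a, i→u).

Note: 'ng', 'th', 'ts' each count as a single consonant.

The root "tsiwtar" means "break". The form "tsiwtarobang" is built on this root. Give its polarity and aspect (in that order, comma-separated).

affirmative, imperfective

Segment: tsiwtar-ob-ang.
polarity: -ob → affirmative.
aspect: -ang → imperfective.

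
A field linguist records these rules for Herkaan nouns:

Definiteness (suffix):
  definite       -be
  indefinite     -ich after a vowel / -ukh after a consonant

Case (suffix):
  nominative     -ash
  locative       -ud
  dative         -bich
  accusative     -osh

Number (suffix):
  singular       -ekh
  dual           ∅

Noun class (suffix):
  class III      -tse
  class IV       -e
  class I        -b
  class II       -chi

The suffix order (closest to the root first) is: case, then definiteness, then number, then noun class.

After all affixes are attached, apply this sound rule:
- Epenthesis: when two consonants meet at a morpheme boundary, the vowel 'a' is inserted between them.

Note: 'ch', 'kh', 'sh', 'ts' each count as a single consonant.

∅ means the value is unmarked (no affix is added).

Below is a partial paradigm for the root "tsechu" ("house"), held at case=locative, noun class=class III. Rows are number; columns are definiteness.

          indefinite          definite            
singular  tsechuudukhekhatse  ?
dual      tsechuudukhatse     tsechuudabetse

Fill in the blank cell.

Attach case locative -ud → tsechuud.
Attach definiteness definite -be → tsechuudbe.
Attach number singular -ekh → tsechuudbeekh.
Attach noun class class III -tse → tsechuudbeekhtse.
Apply epenthesis: tsechuudbeekhtse → tsechuudabeekhatse.

tsechuudabeekhatse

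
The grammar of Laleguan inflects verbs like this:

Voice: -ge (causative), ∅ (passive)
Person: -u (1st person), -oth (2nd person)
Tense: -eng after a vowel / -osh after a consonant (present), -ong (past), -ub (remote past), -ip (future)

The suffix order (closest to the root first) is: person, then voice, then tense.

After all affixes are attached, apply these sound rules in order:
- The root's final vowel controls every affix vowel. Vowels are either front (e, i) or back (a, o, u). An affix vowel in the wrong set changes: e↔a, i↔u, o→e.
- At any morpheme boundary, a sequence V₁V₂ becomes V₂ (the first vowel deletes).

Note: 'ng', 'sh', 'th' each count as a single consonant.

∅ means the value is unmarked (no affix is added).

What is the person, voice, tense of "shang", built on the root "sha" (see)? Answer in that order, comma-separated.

1st person, passive, present

Segment: sha-u-eng.
person: -u → 1st person.
voice: ∅ → passive.
tense: -eng/osh → present.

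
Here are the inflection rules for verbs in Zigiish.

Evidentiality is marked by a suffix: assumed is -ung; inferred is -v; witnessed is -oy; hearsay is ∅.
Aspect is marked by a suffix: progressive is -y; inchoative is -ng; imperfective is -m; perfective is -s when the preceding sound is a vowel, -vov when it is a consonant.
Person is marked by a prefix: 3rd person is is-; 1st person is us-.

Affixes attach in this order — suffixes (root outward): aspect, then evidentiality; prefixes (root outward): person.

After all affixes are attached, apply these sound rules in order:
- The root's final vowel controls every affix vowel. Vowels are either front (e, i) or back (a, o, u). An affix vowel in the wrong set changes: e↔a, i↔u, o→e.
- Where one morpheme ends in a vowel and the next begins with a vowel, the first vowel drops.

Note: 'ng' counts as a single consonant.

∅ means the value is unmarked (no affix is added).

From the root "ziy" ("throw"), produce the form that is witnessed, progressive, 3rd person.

Attach aspect progressive -y → ziyy.
Attach evidentiality witnessed -oy → ziyyoy.
Attach person 3rd person is- → isziyyoy.
Apply vowel harmony: isziyyoy → isziyyey.
Vowel deletion: no change.

isziyyey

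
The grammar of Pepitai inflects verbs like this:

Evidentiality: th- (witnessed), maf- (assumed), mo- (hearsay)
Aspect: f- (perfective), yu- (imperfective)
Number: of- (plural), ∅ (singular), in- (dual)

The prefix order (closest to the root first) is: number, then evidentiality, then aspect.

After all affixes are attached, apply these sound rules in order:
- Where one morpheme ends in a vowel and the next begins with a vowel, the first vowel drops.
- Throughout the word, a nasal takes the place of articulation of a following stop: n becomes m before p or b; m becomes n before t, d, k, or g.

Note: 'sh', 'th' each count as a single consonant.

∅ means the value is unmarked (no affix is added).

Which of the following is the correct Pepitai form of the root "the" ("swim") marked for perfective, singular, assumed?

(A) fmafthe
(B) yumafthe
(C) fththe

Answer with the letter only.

A

number = singular: zero marking, form stays the.
Attach evidentiality assumed maf- → mafthe.
Attach aspect perfective f- → fmafthe.
Vowel deletion: no change.
Nasal assimilation: no change.
So the correct form is fmafthe, option (A).
(B) yumafthe is wrong: it uses imperfective instead of perfective for aspect.
(C) fththe is wrong: it uses witnessed instead of assumed for evidentiality.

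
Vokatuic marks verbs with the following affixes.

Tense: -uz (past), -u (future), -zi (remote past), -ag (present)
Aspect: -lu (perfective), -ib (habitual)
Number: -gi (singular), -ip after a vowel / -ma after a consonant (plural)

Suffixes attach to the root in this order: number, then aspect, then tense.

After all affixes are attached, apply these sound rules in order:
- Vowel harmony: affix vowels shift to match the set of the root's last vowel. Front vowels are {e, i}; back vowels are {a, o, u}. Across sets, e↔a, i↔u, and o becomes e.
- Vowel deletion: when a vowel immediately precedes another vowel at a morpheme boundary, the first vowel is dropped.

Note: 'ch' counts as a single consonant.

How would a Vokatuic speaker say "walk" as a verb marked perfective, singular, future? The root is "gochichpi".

gochichpigili

Attach number singular -gi → gochichpigi.
Attach aspect perfective -lu → gochichpigilu.
Attach tense future -u → gochichpigiluu.
Apply vowel harmony: gochichpigiluu → gochichpigilii.
Apply vowel deletion: gochichpigilii → gochichpigili.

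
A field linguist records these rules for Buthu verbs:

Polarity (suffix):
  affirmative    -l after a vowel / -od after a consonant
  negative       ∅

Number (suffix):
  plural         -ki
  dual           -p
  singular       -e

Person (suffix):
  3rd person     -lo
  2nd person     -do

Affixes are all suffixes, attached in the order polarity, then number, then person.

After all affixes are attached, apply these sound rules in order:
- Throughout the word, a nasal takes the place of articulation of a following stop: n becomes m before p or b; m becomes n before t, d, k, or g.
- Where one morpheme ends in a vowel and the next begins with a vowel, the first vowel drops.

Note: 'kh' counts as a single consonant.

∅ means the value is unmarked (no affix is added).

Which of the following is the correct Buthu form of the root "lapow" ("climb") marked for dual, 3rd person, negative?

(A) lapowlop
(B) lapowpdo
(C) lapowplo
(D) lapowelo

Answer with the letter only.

polarity = negative: zero marking, form stays lapow.
Attach number dual -p → lapowp.
Attach person 3rd person -lo → lapowplo.
Nasal assimilation: no change.
Vowel deletion: no change.
So the correct form is lapowplo, option (C).
(B) lapowpdo is wrong: it uses 2nd person instead of 3rd person for person.
(A) lapowlop is wrong: it has the affixes in the wrong order.
(D) lapowelo is wrong: it uses singular instead of dual for number.

C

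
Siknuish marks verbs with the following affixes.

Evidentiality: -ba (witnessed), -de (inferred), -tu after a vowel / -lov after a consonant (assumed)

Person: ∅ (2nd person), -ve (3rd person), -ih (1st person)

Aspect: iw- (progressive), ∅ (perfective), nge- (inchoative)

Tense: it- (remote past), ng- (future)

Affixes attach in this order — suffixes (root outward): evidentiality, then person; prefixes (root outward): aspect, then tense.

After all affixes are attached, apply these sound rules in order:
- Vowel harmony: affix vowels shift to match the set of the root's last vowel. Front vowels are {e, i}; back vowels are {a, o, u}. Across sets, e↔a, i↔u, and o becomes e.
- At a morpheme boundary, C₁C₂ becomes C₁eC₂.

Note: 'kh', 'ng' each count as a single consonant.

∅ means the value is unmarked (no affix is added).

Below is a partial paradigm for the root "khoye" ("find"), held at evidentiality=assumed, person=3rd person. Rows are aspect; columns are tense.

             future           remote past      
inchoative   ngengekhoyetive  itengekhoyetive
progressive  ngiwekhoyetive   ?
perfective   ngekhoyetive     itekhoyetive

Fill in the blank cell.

Attach evidentiality assumed -tu (after vowel 'e') → khoyetu.
Attach aspect progressive iw- → iwkhoyetu.
Attach tense remote past it- → itiwkhoyetu.
Attach person 3rd person -ve → itiwkhoyetuve.
Apply vowel harmony: itiwkhoyetuve → itiwkhoyetive.
Apply epenthesis: itiwkhoyetive → itiwekhoyetive.

itiwekhoyetive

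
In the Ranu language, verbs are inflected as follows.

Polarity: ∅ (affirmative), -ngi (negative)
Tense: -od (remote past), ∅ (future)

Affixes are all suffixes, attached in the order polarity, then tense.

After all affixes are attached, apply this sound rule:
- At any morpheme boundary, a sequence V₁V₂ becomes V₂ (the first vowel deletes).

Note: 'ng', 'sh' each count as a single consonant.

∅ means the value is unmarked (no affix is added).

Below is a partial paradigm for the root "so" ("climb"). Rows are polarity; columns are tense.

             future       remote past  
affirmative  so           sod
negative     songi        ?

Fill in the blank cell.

songod

Attach polarity negative -ngi → songi.
Attach tense remote past -od → songiod.
Apply vowel deletion: songiod → songod.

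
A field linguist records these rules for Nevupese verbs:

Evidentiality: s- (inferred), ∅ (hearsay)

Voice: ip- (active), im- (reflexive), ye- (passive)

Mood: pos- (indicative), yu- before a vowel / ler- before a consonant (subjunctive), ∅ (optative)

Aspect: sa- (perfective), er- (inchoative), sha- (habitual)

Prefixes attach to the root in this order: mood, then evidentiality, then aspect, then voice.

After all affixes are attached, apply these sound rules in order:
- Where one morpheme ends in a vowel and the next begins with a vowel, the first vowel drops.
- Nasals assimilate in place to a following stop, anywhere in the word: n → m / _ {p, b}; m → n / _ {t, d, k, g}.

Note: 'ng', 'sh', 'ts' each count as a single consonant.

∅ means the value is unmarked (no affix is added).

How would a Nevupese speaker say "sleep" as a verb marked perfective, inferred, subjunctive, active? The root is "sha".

Attach mood subjunctive ler- (before consonant 'sh') → lersha.
Attach evidentiality inferred s- → slersha.
Attach aspect perfective sa- → saslersha.
Attach voice active ip- → ipsaslersha.
Vowel deletion: no change.
Nasal assimilation: no change.

ipsaslersha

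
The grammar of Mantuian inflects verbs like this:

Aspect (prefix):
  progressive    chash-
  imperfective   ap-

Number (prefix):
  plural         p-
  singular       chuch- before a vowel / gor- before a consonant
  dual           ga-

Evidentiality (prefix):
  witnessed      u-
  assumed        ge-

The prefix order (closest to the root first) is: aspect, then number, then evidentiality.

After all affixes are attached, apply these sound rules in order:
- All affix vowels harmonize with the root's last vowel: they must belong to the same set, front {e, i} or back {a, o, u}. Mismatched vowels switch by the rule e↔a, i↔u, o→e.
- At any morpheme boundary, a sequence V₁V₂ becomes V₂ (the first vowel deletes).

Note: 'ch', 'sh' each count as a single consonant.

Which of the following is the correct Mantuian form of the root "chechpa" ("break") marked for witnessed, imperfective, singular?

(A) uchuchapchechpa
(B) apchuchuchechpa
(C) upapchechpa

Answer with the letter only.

A

Attach aspect imperfective ap- → apchechpa.
Attach number singular chuch- (before vowel 'a') → chuchapchechpa.
Attach evidentiality witnessed u- → uchuchapchechpa.
Vowel harmony: no change.
Vowel deletion: no change.
So the correct form is uchuchapchechpa, option (A).
(B) apchuchuchechpa is wrong: it has the affixes in the wrong order.
(C) upapchechpa is wrong: it uses plural instead of singular for number.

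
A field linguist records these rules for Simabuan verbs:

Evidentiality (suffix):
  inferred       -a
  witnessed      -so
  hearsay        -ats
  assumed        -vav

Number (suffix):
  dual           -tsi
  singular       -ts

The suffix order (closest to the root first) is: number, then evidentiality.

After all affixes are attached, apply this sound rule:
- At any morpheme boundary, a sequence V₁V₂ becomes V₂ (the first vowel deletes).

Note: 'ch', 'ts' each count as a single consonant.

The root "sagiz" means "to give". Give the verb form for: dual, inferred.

Attach number dual -tsi → sagiztsi.
Attach evidentiality inferred -a → sagiztsia.
Apply vowel deletion: sagiztsia → sagiztsa.

sagiztsa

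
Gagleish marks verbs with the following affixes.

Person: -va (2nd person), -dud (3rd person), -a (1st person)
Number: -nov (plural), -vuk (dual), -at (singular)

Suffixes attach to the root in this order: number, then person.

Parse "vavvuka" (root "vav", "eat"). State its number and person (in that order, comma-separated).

Segment: vav-vuk-a.
number: -vuk → dual.
person: -a → 1st person.

dual, 1st person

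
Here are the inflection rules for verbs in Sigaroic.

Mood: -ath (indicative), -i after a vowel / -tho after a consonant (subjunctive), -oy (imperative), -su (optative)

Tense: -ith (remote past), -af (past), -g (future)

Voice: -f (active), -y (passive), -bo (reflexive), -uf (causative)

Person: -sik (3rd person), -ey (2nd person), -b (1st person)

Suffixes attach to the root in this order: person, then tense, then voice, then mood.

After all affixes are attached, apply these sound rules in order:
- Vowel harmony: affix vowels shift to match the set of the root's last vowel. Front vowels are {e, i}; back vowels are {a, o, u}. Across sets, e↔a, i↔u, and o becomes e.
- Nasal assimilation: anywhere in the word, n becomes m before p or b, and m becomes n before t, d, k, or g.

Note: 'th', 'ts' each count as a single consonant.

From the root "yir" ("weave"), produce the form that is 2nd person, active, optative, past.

yireyeffsi

Attach person 2nd person -ey → yirey.
Attach tense past -af → yireyaf.
Attach voice active -f → yireyaff.
Attach mood optative -su → yireyaffsu.
Apply vowel harmony: yireyaffsu → yireyeffsi.
Nasal assimilation: no change.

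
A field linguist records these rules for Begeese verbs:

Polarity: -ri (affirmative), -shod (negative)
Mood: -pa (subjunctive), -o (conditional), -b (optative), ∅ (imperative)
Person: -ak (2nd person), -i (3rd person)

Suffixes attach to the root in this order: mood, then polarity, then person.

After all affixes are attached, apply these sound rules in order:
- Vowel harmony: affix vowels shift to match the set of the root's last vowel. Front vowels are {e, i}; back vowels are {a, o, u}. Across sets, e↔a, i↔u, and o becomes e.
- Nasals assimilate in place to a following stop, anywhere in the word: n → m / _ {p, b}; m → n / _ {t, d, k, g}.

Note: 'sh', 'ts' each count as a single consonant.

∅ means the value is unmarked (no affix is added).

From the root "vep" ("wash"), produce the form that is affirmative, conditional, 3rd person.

Attach mood conditional -o → vepo.
Attach polarity affirmative -ri → vepori.
Attach person 3rd person -i → veporii.
Apply vowel harmony: veporii → veperii.
Nasal assimilation: no change.

veperii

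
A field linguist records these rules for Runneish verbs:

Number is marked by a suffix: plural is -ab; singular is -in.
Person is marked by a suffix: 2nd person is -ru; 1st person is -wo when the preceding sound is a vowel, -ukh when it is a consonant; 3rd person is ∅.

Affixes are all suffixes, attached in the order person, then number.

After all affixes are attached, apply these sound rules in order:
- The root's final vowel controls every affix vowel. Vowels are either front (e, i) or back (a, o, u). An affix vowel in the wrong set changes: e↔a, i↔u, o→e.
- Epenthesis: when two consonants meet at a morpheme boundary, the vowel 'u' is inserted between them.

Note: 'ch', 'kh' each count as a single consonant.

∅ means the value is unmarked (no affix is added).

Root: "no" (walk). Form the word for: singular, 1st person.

Attach person 1st person -wo (after vowel 'o') → nowo.
Attach number singular -in → nowoin.
Apply vowel harmony: nowoin → nowoun.
Epenthesis: no change.

nowoun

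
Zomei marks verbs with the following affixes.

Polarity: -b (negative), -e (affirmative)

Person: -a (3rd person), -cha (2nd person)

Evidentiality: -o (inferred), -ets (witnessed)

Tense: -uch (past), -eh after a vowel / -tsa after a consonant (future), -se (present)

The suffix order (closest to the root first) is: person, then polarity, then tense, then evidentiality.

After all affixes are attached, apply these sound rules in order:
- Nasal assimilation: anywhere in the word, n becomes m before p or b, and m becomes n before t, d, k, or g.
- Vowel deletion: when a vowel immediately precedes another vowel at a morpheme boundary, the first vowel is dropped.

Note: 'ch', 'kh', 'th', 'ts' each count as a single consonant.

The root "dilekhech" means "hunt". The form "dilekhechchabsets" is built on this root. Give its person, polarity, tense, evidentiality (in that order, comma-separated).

2nd person, negative, present, witnessed

Segment: dilekhech-cha-b-se-ets.
person: -cha → 2nd person.
polarity: -b → negative.
tense: -se → present.
evidentiality: -ets → witnessed.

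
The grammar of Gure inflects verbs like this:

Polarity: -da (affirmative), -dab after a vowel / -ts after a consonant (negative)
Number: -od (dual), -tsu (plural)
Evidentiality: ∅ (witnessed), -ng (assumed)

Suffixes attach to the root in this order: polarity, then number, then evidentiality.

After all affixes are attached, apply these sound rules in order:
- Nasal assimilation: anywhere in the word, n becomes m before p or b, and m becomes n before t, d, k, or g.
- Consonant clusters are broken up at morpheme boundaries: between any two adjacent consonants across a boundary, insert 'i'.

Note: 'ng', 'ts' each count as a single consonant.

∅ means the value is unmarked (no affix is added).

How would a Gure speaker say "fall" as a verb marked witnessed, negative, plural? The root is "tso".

tsodabitsu

Attach polarity negative -dab (after vowel 'o') → tsodab.
Attach number plural -tsu → tsodabtsu.
evidentiality = witnessed: zero marking, form stays tsodabtsu.
Nasal assimilation: no change.
Apply epenthesis: tsodabtsu → tsodabitsu.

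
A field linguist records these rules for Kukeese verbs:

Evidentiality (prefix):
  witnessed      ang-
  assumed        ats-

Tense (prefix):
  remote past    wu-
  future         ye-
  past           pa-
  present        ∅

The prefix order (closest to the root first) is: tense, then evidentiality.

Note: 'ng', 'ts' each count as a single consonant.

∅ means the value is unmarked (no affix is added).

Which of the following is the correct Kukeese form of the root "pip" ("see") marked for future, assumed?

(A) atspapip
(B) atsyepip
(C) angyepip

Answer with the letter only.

Attach tense future ye- → yepip.
Attach evidentiality assumed ats- → atsyepip.
So the correct form is atsyepip, option (B).
(A) atspapip is wrong: it uses past instead of future for tense.
(C) angyepip is wrong: it uses witnessed instead of assumed for evidentiality.

B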